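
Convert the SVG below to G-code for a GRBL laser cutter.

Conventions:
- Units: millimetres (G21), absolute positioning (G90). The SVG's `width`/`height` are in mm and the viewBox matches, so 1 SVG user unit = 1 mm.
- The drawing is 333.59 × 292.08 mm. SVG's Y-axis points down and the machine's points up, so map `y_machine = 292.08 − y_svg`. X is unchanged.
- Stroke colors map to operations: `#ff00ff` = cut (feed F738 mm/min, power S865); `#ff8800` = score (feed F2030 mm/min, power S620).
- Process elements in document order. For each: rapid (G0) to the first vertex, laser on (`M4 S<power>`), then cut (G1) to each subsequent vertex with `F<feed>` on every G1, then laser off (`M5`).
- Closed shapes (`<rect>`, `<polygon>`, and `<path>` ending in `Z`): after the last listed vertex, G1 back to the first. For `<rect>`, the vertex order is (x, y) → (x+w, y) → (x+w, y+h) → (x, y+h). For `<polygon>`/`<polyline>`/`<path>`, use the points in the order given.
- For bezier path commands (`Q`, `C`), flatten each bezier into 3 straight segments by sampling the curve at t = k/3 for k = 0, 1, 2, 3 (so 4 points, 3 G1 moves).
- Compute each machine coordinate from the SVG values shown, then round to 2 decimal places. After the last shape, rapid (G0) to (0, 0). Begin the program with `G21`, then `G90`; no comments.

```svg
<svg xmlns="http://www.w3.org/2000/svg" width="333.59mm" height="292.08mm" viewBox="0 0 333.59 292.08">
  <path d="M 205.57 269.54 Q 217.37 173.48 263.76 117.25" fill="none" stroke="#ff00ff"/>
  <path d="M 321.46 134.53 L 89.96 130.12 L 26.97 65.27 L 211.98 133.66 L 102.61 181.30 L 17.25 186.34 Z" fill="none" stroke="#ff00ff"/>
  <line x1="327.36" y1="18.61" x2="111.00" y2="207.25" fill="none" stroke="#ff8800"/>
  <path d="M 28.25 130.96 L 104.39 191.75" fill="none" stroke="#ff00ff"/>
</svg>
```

Since the viewBox matches the mm dimensions, user units are millimetres directly. The only transform is the Y-flip y_m = 292.08 − y_svg.

Shape 1 is a quadratic bezier drawn with `<path>`. Its stroke #ff00ff means cut at S865, F738. After flipping Y the toolpath is (205.57,22.54) → (217.28,82.15) → (236.68,132.92) → (263.76,174.83).

Shape 2 is a closed polygon drawn with `<path>`. Its stroke #ff00ff means cut at S865, F738. After flipping Y the toolpath is (321.46,157.55) → (89.96,161.96) → (26.97,226.81) → (211.98,158.42) → (102.61,110.78) → (17.25,105.74) → (321.46,157.55), returning to the start.

Shape 3 is a line segment drawn with `<line>`. Its stroke #ff8800 means score at S620, F2030. After flipping Y the toolpath is (327.36,273.47) → (111.00,84.83).

Shape 4 is a line segment drawn with `<path>`. Its stroke #ff00ff means cut at S865, F738. After flipping Y the toolpath is (28.25,161.12) → (104.39,100.33).

G21
G90
G0 X205.57 Y22.54
M4 S865
G1 X217.28 Y82.15 F738
G1 X236.68 Y132.92 F738
G1 X263.76 Y174.83 F738
M5
G0 X321.46 Y157.55
M4 S865
G1 X89.96 Y161.96 F738
G1 X26.97 Y226.81 F738
G1 X211.98 Y158.42 F738
G1 X102.61 Y110.78 F738
G1 X17.25 Y105.74 F738
G1 X321.46 Y157.55 F738
M5
G0 X327.36 Y273.47
M4 S620
G1 X111.00 Y84.83 F2030
M5
G0 X28.25 Y161.12
M4 S865
G1 X104.39 Y100.33 F738
M5
G0 X0.00 Y0.00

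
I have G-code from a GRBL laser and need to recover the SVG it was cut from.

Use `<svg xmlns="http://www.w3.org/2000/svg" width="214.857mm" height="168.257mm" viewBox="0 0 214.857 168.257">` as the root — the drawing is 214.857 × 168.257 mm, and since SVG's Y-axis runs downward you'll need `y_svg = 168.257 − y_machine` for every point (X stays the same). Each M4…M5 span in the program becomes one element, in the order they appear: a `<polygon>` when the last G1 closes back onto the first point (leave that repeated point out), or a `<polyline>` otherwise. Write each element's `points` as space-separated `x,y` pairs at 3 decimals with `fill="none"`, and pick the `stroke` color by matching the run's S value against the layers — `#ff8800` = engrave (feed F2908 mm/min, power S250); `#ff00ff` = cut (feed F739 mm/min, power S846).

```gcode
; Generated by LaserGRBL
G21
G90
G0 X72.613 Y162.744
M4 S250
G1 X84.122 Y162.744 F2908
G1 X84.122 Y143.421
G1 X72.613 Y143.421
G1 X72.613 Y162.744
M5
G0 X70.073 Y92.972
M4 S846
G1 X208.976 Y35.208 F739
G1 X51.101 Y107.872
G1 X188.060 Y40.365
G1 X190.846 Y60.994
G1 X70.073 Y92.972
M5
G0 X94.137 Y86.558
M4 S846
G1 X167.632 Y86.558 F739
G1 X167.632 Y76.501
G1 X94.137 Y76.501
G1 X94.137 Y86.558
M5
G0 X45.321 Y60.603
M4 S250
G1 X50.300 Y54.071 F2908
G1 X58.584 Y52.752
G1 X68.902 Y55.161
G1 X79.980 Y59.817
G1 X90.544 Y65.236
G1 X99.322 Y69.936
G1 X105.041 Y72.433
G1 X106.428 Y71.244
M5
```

Machine Y-up, SVG Y-down with viewBox height 168.257, so y_svg = 168.257 − y_machine; X carries over.

Run 1: power S250 maps to stroke `#ff8800` (engrave). The run returns to its start, so emit a `<polygon>` with points (Y-flipped): 72.613,5.513 84.122,5.513 84.122,24.836 72.613,24.836.

Run 2: power S846 maps to stroke `#ff00ff` (cut). The run returns to its start, so emit a `<polygon>` with points (Y-flipped): 70.073,75.285 208.976,133.049 51.101,60.385 188.060,127.892 190.846,107.263.

Run 3: the run's S846 means `#ff00ff` (cut). The run returns to its start, so emit a `<polygon>` with points (Y-flipped): 94.137,81.699 167.632,81.699 167.632,91.756 94.137,91.756.

Run 4: S250 ⇒ engrave layer `#ff8800`. The run is open, so emit a `<polyline>` with points (Y-flipped): 45.321,107.654 50.300,114.186 58.584,115.505 68.902,113.096 79.980,108.440 90.544,103.021 99.322,98.321 105.041,95.824 106.428,97.013.

<svg xmlns="http://www.w3.org/2000/svg" width="214.857mm" height="168.257mm" viewBox="0 0 214.857 168.257">
  <polygon points="72.613,5.513 84.122,5.513 84.122,24.836 72.613,24.836" fill="none" stroke="#ff8800"/>
  <polygon points="70.073,75.285 208.976,133.049 51.101,60.385 188.060,127.892 190.846,107.263" fill="none" stroke="#ff00ff"/>
  <polygon points="94.137,81.699 167.632,81.699 167.632,91.756 94.137,91.756" fill="none" stroke="#ff00ff"/>
  <polyline points="45.321,107.654 50.300,114.186 58.584,115.505 68.902,113.096 79.980,108.440 90.544,103.021 99.322,98.321 105.041,95.824 106.428,97.013" fill="none" stroke="#ff8800"/>
</svg>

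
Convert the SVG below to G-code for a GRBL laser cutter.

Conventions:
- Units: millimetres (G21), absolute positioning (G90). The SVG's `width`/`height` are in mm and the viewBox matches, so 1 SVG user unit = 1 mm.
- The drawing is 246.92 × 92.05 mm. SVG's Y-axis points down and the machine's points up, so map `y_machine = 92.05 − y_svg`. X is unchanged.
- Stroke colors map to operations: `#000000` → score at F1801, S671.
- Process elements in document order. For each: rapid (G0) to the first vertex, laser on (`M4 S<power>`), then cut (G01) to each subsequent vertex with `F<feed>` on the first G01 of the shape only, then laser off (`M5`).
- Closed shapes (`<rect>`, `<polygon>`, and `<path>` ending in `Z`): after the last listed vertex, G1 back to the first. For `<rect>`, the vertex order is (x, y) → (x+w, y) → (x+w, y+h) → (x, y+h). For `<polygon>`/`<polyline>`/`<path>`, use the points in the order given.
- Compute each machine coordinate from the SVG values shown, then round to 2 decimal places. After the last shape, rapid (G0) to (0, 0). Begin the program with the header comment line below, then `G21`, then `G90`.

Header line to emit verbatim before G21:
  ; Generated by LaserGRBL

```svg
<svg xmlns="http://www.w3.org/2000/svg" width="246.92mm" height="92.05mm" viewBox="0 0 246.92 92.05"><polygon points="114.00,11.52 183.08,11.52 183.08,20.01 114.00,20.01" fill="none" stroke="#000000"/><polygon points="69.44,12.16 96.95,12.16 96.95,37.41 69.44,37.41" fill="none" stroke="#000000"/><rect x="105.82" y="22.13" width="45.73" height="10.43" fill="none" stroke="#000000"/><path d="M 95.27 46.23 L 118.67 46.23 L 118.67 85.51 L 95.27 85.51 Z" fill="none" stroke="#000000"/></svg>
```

; Generated by LaserGRBL
G21
G90
G0 X114.00 Y80.53
M4 S671
G01 X183.08 Y80.53 F1801
G01 X183.08 Y72.04
G01 X114.00 Y72.04
G01 X114.00 Y80.53
M5
G0 X69.44 Y79.89
M4 S671
G01 X96.95 Y79.89 F1801
G01 X96.95 Y54.64
G01 X69.44 Y54.64
G01 X69.44 Y79.89
M5
G0 X105.82 Y69.92
M4 S671
G01 X151.55 Y69.92 F1801
G01 X151.55 Y59.49
G01 X105.82 Y59.49
G01 X105.82 Y69.92
M5
G0 X95.27 Y45.82
M4 S671
G01 X118.67 Y45.82 F1801
G01 X118.67 Y6.54
G01 X95.27 Y6.54
G01 X95.27 Y45.82
M5
G0 X0.00 Y0.00

Since the viewBox matches the mm dimensions, user units are millimetres directly. The only transform is the Y-flip y_m = 92.05 − y_svg.

Shape 1 is a rectangle drawn with `<polygon>`. Its stroke #000000 means score at S671, F1801. After flipping Y the toolpath is (114.00,80.53) → (183.08,80.53) → (183.08,72.04) → (114.00,72.04) → (114.00,80.53), returning to the start.

Shape 2 is a rectangle drawn with `<polygon>`. Its stroke #000000 means score at S671, F1801. After flipping Y the toolpath is (69.44,79.89) → (96.95,79.89) → (96.95,54.64) → (69.44,54.64) → (69.44,79.89), returning to the start.

Shape 3 is a rectangle drawn with `<rect>`. Its stroke #000000 means score at S671, F1801. After flipping Y the toolpath is (105.82,69.92) → (151.55,69.92) → (151.55,59.49) → (105.82,59.49) → (105.82,69.92), returning to the start.

Shape 4 is a rectangle drawn with `<path>`. Its stroke #000000 means score at S671, F1801. After flipping Y the toolpath is (95.27,45.82) → (118.67,45.82) → (118.67,6.54) → (95.27,6.54) → (95.27,45.82), returning to the start.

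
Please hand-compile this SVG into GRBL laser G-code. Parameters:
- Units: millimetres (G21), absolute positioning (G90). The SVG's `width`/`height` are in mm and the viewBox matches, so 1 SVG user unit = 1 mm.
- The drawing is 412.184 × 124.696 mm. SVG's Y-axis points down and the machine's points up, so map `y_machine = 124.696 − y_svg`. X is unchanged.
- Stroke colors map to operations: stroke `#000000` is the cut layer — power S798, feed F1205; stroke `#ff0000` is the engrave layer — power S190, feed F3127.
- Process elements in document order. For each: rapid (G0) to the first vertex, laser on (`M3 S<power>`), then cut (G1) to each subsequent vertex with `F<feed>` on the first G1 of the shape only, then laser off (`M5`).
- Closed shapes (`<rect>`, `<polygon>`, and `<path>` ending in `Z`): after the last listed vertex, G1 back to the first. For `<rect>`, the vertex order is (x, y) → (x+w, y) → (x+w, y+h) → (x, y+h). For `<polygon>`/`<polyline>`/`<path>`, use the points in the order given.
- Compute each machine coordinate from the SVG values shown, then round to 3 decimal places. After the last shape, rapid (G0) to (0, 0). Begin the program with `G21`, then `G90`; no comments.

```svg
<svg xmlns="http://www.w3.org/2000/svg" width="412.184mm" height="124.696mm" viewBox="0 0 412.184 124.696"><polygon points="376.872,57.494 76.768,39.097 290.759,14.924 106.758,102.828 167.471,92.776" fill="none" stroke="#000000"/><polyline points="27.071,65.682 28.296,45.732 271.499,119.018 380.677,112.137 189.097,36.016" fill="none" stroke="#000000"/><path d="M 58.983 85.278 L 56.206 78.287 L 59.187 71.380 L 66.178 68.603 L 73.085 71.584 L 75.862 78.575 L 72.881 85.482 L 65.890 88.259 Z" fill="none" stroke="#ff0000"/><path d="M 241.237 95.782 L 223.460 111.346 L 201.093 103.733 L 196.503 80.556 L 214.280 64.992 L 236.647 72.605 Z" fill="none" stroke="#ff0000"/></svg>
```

viewBox `0 0 412.184 124.696` with mm width/height → 1 unit = 1 mm. Flip: y_m = 124.696 − y_svg.

**Shape 1** — `<polygon>` closed polygon, stroke `#000000` → cut (S798, F1205). Machine vertices: (376.872,67.202) → (76.768,85.599) → (290.759,109.772) → (106.758,21.868) → (167.471,31.920) → (376.872,67.202). Closed: final G1 returns to the first vertex.

**Shape 2** — `<polyline>` open polyline, stroke `#000000` → cut (S798, F1205). Machine vertices: (27.071,59.014) → (28.296,78.964) → (271.499,5.678) → (380.677,12.559) → (189.097,88.680). Open path.

**Shape 3** — `<path>` regular polygon, stroke `#ff0000` → engrave (S190, F3127). Machine vertices: (58.983,39.418) → (56.206,46.409) → (59.187,53.316) → (66.178,56.093) → (73.085,53.112) → (75.862,46.121) → (72.881,39.214) → (65.890,36.437) → (58.983,39.418). Closed: final G1 returns to the first vertex.

**Shape 4** — `<path>` regular polygon, stroke `#ff0000` → engrave (S190, F3127). Machine vertices: (241.237,28.914) → (223.460,13.350) → (201.093,20.963) → (196.503,44.140) → (214.280,59.704) → (236.647,52.091) → (241.237,28.914). Closed: final G1 returns to the first vertex.

G21
G90
G0 X376.872 Y67.202
M3 S798
G1 X76.768 Y85.599 F1205
G1 X290.759 Y109.772
G1 X106.758 Y21.868
G1 X167.471 Y31.920
G1 X376.872 Y67.202
M5
G0 X27.071 Y59.014
M3 S798
G1 X28.296 Y78.964 F1205
G1 X271.499 Y5.678
G1 X380.677 Y12.559
G1 X189.097 Y88.680
M5
G0 X58.983 Y39.418
M3 S190
G1 X56.206 Y46.409 F3127
G1 X59.187 Y53.316
G1 X66.178 Y56.093
G1 X73.085 Y53.112
G1 X75.862 Y46.121
G1 X72.881 Y39.214
G1 X65.890 Y36.437
G1 X58.983 Y39.418
M5
G0 X241.237 Y28.914
M3 S190
G1 X223.460 Y13.350 F3127
G1 X201.093 Y20.963
G1 X196.503 Y44.140
G1 X214.280 Y59.704
G1 X236.647 Y52.091
G1 X241.237 Y28.914
M5
G0 X0.000 Y0.000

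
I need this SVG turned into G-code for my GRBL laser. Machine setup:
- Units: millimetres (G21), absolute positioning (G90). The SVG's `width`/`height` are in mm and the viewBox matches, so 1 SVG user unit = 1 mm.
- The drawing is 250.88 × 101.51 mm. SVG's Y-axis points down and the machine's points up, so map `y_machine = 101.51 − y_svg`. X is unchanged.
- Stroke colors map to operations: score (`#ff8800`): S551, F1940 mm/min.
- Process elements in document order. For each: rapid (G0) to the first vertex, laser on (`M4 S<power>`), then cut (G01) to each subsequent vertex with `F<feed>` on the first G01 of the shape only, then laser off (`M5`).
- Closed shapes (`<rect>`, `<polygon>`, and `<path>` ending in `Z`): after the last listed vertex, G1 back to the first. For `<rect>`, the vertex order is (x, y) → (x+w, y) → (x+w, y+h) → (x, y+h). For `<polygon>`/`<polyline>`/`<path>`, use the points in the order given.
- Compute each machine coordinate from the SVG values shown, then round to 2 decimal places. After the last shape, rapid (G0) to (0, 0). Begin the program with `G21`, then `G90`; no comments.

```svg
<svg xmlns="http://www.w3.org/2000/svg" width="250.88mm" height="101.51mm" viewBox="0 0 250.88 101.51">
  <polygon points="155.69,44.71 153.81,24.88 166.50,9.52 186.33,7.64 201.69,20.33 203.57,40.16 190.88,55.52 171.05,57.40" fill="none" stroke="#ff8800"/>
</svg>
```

G21
G90
G0 X155.69 Y56.80
M4 S551
G01 X153.81 Y76.63 F1940
G01 X166.50 Y91.99
G01 X186.33 Y93.87
G01 X201.69 Y81.18
G01 X203.57 Y61.35
G01 X190.88 Y45.99
G01 X171.05 Y44.11
G01 X155.69 Y56.80
M5
G0 X0.00 Y0.00

viewBox `0 0 250.88 101.51` with mm width/height → 1 unit = 1 mm. Flip: y_m = 101.51 − y_svg.

**Shape 1** — `<polygon>` regular polygon, stroke `#ff8800` → score (S551, F1940). Machine vertices: (155.69,56.80) → (153.81,76.63) → (166.50,91.99) → (186.33,93.87) → (201.69,81.18) → (203.57,61.35) → (190.88,45.99) → (171.05,44.11) → (155.69,56.80). Closed: final G1 returns to the first vertex.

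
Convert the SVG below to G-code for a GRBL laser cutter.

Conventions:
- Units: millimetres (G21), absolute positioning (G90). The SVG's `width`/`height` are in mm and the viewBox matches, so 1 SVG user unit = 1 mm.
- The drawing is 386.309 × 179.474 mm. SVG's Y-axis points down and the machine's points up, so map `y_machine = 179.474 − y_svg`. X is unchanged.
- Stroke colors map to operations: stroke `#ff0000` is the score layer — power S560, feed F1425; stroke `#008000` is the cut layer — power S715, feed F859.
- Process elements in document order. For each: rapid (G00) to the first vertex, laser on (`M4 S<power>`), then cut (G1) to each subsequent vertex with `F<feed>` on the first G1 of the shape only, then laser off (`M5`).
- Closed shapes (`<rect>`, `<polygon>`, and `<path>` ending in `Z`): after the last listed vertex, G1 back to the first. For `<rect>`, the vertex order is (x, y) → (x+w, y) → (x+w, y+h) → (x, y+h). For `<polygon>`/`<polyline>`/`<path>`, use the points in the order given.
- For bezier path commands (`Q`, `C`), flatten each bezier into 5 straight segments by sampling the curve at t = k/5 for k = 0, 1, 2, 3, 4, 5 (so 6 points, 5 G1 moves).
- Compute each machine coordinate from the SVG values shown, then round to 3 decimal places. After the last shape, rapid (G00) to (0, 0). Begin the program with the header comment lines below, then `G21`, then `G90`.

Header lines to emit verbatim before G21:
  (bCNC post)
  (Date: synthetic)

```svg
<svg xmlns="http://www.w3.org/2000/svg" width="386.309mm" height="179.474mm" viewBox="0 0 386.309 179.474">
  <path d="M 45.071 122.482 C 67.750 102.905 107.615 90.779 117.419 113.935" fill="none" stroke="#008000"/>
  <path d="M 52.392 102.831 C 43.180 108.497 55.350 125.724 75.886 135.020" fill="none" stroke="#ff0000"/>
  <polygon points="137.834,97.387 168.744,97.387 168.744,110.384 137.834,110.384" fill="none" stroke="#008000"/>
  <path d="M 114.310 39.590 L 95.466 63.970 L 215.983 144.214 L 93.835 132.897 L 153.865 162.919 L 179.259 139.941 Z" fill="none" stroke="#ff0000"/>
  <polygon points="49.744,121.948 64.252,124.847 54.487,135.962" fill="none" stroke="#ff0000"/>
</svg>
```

(bCNC post)
(Date: synthetic)
G21
G90
G00 X45.071 Y56.992
M4 S715
G1 X60.363 Y67.621 F859
G1 X77.511 Y75.127
G1 X94.249 Y78.172
G1 X108.307 Y75.421
G1 X117.419 Y65.539
M5
G00 X52.392 Y76.643
M4 S560
G1 X49.327 Y72.012 F1425
G1 X50.768 Y65.542
G1 X56.092 Y58.169
G1 X64.672 Y50.827
G1 X75.886 Y44.454
M5
G00 X137.834 Y82.087
M4 S715
G1 X168.744 Y82.087 F859
G1 X168.744 Y69.090
G1 X137.834 Y69.090
G1 X137.834 Y82.087
M5
G00 X114.310 Y139.884
M4 S560
G1 X95.466 Y115.504 F1425
G1 X215.983 Y35.260
G1 X93.835 Y46.577
G1 X153.865 Y16.555
G1 X179.259 Y39.533
G1 X114.310 Y139.884
M5
G00 X49.744 Y57.526
M4 S560
G1 X64.252 Y54.627 F1425
G1 X54.487 Y43.512
G1 X49.744 Y57.526
M5
G00 X0.000 Y0.000

Since the viewBox matches the mm dimensions, user units are millimetres directly. The only transform is the Y-flip y_m = 179.474 − y_svg.

Shape 1 is a cubic bezier drawn with `<path>`. Its stroke #008000 means cut at S715, F859. After flipping Y the toolpath is (45.071,56.992) → (60.363,67.621) → (77.511,75.127) → (94.249,78.172) → (108.307,75.421) → (117.419,65.539).

Shape 2 is a cubic bezier drawn with `<path>`. Its stroke #ff0000 means score at S560, F1425. After flipping Y the toolpath is (52.392,76.643) → (49.327,72.012) → (50.768,65.542) → (56.092,58.169) → (64.672,50.827) → (75.886,44.454).

Shape 3 is a rectangle drawn with `<polygon>`. Its stroke #008000 means cut at S715, F859. After flipping Y the toolpath is (137.834,82.087) → (168.744,82.087) → (168.744,69.090) → (137.834,69.090) → (137.834,82.087), returning to the start.

Shape 4 is a closed polygon drawn with `<path>`. Its stroke #ff0000 means score at S560, F1425. After flipping Y the toolpath is (114.310,139.884) → (95.466,115.504) → (215.983,35.260) → (93.835,46.577) → (153.865,16.555) → (179.259,39.533) → (114.310,139.884), returning to the start.

Shape 5 is a regular polygon drawn with `<polygon>`. Its stroke #ff0000 means score at S560, F1425. After flipping Y the toolpath is (49.744,57.526) → (64.252,54.627) → (54.487,43.512) → (49.744,57.526), returning to the start.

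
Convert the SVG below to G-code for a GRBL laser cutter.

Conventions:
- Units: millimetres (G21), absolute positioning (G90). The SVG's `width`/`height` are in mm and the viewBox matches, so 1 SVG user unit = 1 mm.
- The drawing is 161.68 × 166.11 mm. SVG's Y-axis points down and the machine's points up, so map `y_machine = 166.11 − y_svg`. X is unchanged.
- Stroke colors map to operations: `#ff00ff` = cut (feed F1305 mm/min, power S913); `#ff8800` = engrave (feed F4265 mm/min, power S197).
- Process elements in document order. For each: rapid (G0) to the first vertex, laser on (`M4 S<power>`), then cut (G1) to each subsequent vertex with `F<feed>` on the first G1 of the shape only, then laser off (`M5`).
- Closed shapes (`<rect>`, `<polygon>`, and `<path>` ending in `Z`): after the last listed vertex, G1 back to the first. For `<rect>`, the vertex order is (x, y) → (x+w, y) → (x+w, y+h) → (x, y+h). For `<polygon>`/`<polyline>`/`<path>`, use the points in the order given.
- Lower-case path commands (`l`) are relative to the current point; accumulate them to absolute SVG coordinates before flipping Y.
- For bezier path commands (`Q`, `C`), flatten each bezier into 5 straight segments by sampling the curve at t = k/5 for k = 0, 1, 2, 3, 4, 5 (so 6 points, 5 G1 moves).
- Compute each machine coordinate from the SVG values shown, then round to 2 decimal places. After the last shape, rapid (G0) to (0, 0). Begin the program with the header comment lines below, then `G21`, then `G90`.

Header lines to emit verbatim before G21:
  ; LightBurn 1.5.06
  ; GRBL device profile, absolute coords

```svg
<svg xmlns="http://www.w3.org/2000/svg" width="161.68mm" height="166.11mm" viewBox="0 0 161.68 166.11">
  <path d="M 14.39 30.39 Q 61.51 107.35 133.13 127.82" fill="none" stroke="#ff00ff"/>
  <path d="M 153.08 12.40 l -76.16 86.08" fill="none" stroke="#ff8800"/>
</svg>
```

Since the viewBox matches the mm dimensions, user units are millimetres directly. The only transform is the Y-flip y_m = 166.11 − y_svg.

Shape 1 is a quadratic bezier drawn with `<path>`. Its stroke #ff00ff means cut at S913, F1305. After flipping Y the toolpath is (14.39,135.72) → (34.22,107.20) → (56.01,83.19) → (79.75,63.70) → (105.46,48.74) → (133.13,38.29).

Shape 2 is a line segment drawn with `<path>`. Its stroke #ff8800 means engrave at S197, F4265. After flipping Y the toolpath is (153.08,153.71) → (76.92,67.63).

; LightBurn 1.5.06
; GRBL device profile, absolute coords
G21
G90
G0 X14.39 Y135.72
M4 S913
G1 X34.22 Y107.20 F1305
G1 X56.01 Y83.19
G1 X79.75 Y63.70
G1 X105.46 Y48.74
G1 X133.13 Y38.29
M5
G0 X153.08 Y153.71
M4 S197
G1 X76.92 Y67.63 F4265
M5
G0 X0.00 Y0.00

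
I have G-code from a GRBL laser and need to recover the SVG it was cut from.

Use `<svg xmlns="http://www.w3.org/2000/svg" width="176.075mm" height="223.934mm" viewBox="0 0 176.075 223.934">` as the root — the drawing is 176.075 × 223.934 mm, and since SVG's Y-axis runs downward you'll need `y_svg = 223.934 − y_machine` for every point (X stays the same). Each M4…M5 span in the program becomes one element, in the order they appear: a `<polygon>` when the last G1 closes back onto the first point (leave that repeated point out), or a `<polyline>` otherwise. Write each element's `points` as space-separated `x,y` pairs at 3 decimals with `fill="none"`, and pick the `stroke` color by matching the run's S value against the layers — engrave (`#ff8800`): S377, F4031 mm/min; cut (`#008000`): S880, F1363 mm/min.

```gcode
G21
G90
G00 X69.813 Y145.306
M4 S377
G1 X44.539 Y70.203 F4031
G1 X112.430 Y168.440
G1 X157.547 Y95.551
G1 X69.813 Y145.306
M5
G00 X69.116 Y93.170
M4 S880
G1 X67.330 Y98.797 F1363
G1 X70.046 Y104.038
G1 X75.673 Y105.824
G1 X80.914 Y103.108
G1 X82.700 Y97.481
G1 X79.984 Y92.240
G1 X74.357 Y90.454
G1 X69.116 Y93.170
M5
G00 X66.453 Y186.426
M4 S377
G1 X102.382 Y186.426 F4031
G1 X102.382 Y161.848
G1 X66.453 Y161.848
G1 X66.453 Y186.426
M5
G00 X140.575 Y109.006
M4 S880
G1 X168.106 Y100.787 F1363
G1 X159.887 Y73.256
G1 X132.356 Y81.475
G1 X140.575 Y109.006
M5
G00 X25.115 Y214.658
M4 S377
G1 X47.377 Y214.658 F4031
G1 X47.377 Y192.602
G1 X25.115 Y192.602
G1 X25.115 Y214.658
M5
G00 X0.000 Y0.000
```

<svg xmlns="http://www.w3.org/2000/svg" width="176.075mm" height="223.934mm" viewBox="0 0 176.075 223.934">
  <polygon points="69.813,78.628 44.539,153.731 112.430,55.494 157.547,128.383" fill="none" stroke="#ff8800"/>
  <polygon points="69.116,130.764 67.330,125.137 70.046,119.896 75.673,118.110 80.914,120.826 82.700,126.453 79.984,131.694 74.357,133.480" fill="none" stroke="#008000"/>
  <polygon points="66.453,37.508 102.382,37.508 102.382,62.086 66.453,62.086" fill="none" stroke="#ff8800"/>
  <polygon points="140.575,114.928 168.106,123.147 159.887,150.678 132.356,142.459" fill="none" stroke="#008000"/>
  <polygon points="25.115,9.276 47.377,9.276 47.377,31.332 25.115,31.332" fill="none" stroke="#ff8800"/>
</svg>

Each laser-on run becomes one SVG element. Flip Y back into SVG space with y_svg = 223.934 − y_machine.

Run 1: the run's S377 means `#ff8800` (engrave). The run returns to its start, so emit a `<polygon>` with points (Y-flipped): 69.813,78.628 44.539,153.731 112.430,55.494 157.547,128.383.

Run 2: power S880 maps to stroke `#008000` (cut). The run returns to its start, so emit a `<polygon>` with points (Y-flipped): 69.116,130.764 67.330,125.137 70.046,119.896 75.673,118.110 80.914,120.826 82.700,126.453 79.984,131.694 74.357,133.480.

Run 3: power S377 maps to stroke `#ff8800` (engrave). The run returns to its start, so emit a `<polygon>` with points (Y-flipped): 66.453,37.508 102.382,37.508 102.382,62.086 66.453,62.086.

Run 4: the run's S880 means `#008000` (cut). The run returns to its start, so emit a `<polygon>` with points (Y-flipped): 140.575,114.928 168.106,123.147 159.887,150.678 132.356,142.459.

Run 5: the run's S377 means `#ff8800` (engrave). The run returns to its start, so emit a `<polygon>` with points (Y-flipped): 25.115,9.276 47.377,9.276 47.377,31.332 25.115,31.332.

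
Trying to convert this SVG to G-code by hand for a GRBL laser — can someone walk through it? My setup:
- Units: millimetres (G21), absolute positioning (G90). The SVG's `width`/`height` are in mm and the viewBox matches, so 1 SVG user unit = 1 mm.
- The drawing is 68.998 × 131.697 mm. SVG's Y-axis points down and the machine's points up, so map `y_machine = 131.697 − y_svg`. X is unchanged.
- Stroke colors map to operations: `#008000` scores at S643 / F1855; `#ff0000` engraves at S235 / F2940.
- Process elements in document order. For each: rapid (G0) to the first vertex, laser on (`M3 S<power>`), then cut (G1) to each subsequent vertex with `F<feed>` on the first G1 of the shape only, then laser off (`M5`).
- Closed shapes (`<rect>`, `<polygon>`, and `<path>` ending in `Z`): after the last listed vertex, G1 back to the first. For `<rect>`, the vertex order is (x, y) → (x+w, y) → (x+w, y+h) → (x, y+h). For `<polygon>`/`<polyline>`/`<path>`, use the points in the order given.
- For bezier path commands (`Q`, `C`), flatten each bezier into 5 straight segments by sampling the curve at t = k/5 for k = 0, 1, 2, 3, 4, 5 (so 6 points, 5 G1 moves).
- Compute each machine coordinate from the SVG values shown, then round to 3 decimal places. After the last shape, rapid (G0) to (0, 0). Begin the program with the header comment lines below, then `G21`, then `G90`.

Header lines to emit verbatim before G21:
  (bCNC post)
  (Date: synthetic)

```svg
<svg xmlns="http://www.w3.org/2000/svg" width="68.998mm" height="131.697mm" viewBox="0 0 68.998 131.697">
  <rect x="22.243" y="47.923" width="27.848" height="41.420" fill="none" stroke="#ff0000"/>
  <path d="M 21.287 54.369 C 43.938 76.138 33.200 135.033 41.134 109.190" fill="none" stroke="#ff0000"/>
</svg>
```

(bCNC post)
(Date: synthetic)
G21
G90
G0 X22.243 Y83.774
M3 S235
G1 X50.091 Y83.774 F2940
G1 X50.091 Y42.354
G1 X22.243 Y42.354
G1 X22.243 Y83.774
M5
G0 X21.287 Y77.328
M3 S235
G1 X31.287 Y60.786 F2940
G1 X35.773 Y41.184
G1 X37.244 Y24.370
G1 X38.198 Y16.195
G1 X41.134 Y22.507
M5
G0 X0.000 Y0.000

Since the viewBox matches the mm dimensions, user units are millimetres directly. The only transform is the Y-flip y_m = 131.697 − y_svg.

Shape 1 is a rectangle drawn with `<rect>`. Its stroke #ff0000 means engrave at S235, F2940. After flipping Y the toolpath is (22.243,83.774) → (50.091,83.774) → (50.091,42.354) → (22.243,42.354) → (22.243,83.774), returning to the start.

Shape 2 is a cubic bezier drawn with `<path>`. Its stroke #ff0000 means engrave at S235, F2940. After flipping Y the toolpath is (21.287,77.328) → (31.287,60.786) → (35.773,41.184) → (37.244,24.370) → (38.198,16.195) → (41.134,22.507).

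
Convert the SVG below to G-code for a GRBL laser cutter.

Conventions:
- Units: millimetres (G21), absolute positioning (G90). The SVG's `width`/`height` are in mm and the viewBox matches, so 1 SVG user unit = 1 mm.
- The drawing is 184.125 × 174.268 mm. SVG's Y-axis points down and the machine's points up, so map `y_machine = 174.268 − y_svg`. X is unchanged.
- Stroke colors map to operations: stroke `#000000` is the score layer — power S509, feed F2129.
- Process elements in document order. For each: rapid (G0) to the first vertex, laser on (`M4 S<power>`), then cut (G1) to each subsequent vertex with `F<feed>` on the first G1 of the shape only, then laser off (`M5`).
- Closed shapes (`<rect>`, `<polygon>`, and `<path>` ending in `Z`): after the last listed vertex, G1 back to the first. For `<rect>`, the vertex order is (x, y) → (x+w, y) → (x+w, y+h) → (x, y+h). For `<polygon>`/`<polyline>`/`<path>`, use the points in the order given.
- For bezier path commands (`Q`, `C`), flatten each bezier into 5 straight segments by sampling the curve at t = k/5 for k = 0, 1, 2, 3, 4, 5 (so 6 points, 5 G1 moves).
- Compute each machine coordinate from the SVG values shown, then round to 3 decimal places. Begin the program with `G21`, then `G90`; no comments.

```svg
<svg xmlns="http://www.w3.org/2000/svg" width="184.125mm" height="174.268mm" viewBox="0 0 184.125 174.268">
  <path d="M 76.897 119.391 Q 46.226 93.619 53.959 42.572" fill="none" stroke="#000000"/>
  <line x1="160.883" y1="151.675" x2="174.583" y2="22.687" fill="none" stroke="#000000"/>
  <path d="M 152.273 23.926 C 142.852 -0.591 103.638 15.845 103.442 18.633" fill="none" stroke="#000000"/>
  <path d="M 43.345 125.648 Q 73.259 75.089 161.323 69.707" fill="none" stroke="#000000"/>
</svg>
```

G21
G90
G0 X76.897 Y54.877
M4 S509
G1 X66.165 Y66.197 F2129
G1 X58.505 Y79.539
G1 X53.917 Y94.902
G1 X52.402 Y112.288
G1 X53.959 Y131.696
M5
G0 X160.883 Y22.593
M4 S509
G1 X174.583 Y151.581 F2129
M5
G0 X152.273 Y150.342
M4 S509
G1 X143.596 Y160.575 F2129
G1 X131.071 Y163.599
G1 X118.002 Y162.037
G1 X107.691 Y158.509
G1 X103.442 Y155.635
M5
G0 X43.345 Y48.620
M4 S509
G1 X57.637 Y67.037 F2129
G1 X76.580 Y81.839
G1 X100.176 Y93.027
G1 X128.423 Y100.601
G1 X161.323 Y104.561
M5

1 u = 1 mm; y_m = 174.268 − y.

[1] `<path>` quadratic bezier, #000000→score S509 F2129: (76.897,54.877) → (66.165,66.197) → (58.505,79.539) → (53.917,94.902) → (52.402,112.288) → (53.959,131.696)

[2] `<line>` line segment, #000000→score S509 F2129: (160.883,22.593) → (174.583,151.581)

[3] `<path>` cubic bezier, #000000→score S509 F2129: (152.273,150.342) → (143.596,160.575) → (131.071,163.599) → (118.002,162.037) → (107.691,158.509) → (103.442,155.635)

[4] `<path>` quadratic bezier, #000000→score S509 F2129: (43.345,48.620) → (57.637,67.037) → (76.580,81.839) → (100.176,93.027) → (128.423,100.601) → (161.323,104.561)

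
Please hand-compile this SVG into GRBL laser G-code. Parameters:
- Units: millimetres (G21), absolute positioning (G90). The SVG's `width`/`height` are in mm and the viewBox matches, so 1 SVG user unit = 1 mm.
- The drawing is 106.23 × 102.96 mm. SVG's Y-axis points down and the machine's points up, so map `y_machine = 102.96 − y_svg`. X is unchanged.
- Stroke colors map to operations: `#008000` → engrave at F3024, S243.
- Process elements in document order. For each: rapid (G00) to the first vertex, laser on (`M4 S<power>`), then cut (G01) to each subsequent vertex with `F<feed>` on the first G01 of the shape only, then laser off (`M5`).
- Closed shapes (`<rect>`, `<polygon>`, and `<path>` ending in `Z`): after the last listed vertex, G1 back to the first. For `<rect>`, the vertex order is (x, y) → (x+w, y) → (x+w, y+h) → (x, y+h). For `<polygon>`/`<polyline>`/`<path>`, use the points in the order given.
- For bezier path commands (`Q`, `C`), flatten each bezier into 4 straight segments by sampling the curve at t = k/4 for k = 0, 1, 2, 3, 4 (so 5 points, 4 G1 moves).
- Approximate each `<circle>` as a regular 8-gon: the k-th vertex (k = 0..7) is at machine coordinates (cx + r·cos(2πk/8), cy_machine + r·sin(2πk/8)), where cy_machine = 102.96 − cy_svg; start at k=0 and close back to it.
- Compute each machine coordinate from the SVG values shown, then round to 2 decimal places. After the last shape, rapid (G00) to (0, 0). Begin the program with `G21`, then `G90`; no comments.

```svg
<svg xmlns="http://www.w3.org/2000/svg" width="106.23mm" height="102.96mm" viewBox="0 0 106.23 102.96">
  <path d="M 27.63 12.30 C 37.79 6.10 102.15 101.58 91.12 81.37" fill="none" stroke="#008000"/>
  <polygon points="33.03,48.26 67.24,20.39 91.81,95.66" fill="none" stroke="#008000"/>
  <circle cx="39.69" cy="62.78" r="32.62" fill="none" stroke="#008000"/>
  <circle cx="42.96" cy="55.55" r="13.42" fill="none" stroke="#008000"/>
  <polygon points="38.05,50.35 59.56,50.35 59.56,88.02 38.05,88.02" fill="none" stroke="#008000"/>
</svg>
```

G21
G90
G00 X27.63 Y90.66
M4 S243
G01 X43.39 Y79.64 F3024
G01 X67.32 Y50.87
G01 X87.28 Y24.73
G01 X91.12 Y21.59
M5
G00 X33.03 Y54.70
M4 S243
G01 X67.24 Y82.57 F3024
G01 X91.81 Y7.30
G01 X33.03 Y54.70
M5
G00 X72.31 Y40.18
M4 S243
G01 X62.76 Y63.25 F3024
G01 X39.69 Y72.80
G01 X16.62 Y63.25
G01 X7.07 Y40.18
G01 X16.62 Y17.11
G01 X39.69 Y7.56
G01 X62.76 Y17.11
G01 X72.31 Y40.18
M5
G00 X56.38 Y47.41
M4 S243
G01 X52.45 Y56.90 F3024
G01 X42.96 Y60.83
G01 X33.47 Y56.90
G01 X29.54 Y47.41
G01 X33.47 Y37.92
G01 X42.96 Y33.99
G01 X52.45 Y37.92
G01 X56.38 Y47.41
M5
G00 X38.05 Y52.61
M4 S243
G01 X59.56 Y52.61 F3024
G01 X59.56 Y14.94
G01 X38.05 Y14.94
G01 X38.05 Y52.61
M5
G00 X0.00 Y0.00

viewBox `0 0 106.23 102.96` with mm width/height → 1 unit = 1 mm. Flip: y_m = 102.96 − y_svg.

**Shape 1** — `<path>` cubic bezier, stroke `#008000` → engrave (S243, F3024). Control points (SVG): P0=(27.63,12.30), P1=(37.79,6.10), P2=(102.15,101.58), P3=(91.12,81.37); sampled at t=k/4. Machine vertices: (27.63,90.66) → (43.39,79.64) → (67.32,50.87) → (87.28,24.73) → (91.12,21.59). Open path.

**Shape 2** — `<polygon>` closed polygon, stroke `#008000` → engrave (S243, F3024). Machine vertices: (33.03,54.70) → (67.24,82.57) → (91.81,7.30) → (33.03,54.70). Closed: final G1 returns to the first vertex.

**Shape 3** — `<circle>` circle, stroke `#008000` → engrave (S243, F3024). Machine vertices: (72.31,40.18) → (62.76,63.25) → (39.69,72.80) → (16.62,63.25) → (7.07,40.18) → (16.62,17.11) → (39.69,7.56) → (62.76,17.11) → (72.31,40.18). Closed: final G1 returns to the first vertex.

**Shape 4** — `<circle>` circle, stroke `#008000` → engrave (S243, F3024). Machine vertices: (56.38,47.41) → (52.45,56.90) → (42.96,60.83) → (33.47,56.90) → (29.54,47.41) → (33.47,37.92) → (42.96,33.99) → (52.45,37.92) → (56.38,47.41). Closed: final G1 returns to the first vertex.

**Shape 5** — `<polygon>` rectangle, stroke `#008000` → engrave (S243, F3024). Machine vertices: (38.05,52.61) → (59.56,52.61) → (59.56,14.94) → (38.05,14.94) → (38.05,52.61). Closed: final G1 returns to the first vertex.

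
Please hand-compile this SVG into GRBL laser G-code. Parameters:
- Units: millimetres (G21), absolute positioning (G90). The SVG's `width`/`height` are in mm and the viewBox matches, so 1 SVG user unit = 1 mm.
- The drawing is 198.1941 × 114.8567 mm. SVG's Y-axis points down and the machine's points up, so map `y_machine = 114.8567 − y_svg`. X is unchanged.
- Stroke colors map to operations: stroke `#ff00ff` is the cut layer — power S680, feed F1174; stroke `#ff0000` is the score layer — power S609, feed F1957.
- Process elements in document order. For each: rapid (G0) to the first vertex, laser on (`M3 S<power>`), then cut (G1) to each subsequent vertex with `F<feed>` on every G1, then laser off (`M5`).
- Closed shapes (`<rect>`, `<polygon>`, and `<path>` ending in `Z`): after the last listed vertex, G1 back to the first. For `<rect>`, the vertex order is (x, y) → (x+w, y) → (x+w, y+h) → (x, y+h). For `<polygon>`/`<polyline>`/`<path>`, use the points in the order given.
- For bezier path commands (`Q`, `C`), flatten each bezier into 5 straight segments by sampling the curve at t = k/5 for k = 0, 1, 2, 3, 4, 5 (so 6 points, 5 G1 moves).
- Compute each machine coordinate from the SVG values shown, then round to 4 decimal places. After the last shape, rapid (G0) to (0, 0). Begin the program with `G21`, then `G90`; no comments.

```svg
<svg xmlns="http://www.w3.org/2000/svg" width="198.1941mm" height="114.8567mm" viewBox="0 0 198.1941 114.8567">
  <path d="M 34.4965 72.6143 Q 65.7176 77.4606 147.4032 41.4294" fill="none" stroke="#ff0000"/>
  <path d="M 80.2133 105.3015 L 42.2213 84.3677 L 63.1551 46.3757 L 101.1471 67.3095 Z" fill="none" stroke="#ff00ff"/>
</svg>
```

G21
G90
G0 X34.4965 Y42.2424
M3 S609
G1 X49.0035 Y41.9390 F1957
G1 X67.5477 Y44.9058 F1957
G1 X90.1290 Y51.1427 F1957
G1 X116.7475 Y60.6499 F1957
G1 X147.4032 Y73.4273 F1957
M5
G0 X80.2133 Y9.5552
M3 S680
G1 X42.2213 Y30.4890 F1174
G1 X63.1551 Y68.4810 F1174
G1 X101.1471 Y47.5472 F1174
G1 X80.2133 Y9.5552 F1174
M5
G0 X0.0000 Y0.0000

Since the viewBox matches the mm dimensions, user units are millimetres directly. The only transform is the Y-flip y_m = 114.8567 − y_svg.

Shape 1 is a quadratic bezier drawn with `<path>`. Its stroke #ff0000 means score at S609, F1957. After flipping Y the toolpath is (34.4965,42.2424) → (49.0035,41.9390) → (67.5477,44.9058) → (90.1290,51.1427) → (116.7475,60.6499) → (147.4032,73.4273).

Shape 2 is a regular polygon drawn with `<path>`. Its stroke #ff00ff means cut at S680, F1174. After flipping Y the toolpath is (80.2133,9.5552) → (42.2213,30.4890) → (63.1551,68.4810) → (101.1471,47.5472) → (80.2133,9.5552), returning to the start.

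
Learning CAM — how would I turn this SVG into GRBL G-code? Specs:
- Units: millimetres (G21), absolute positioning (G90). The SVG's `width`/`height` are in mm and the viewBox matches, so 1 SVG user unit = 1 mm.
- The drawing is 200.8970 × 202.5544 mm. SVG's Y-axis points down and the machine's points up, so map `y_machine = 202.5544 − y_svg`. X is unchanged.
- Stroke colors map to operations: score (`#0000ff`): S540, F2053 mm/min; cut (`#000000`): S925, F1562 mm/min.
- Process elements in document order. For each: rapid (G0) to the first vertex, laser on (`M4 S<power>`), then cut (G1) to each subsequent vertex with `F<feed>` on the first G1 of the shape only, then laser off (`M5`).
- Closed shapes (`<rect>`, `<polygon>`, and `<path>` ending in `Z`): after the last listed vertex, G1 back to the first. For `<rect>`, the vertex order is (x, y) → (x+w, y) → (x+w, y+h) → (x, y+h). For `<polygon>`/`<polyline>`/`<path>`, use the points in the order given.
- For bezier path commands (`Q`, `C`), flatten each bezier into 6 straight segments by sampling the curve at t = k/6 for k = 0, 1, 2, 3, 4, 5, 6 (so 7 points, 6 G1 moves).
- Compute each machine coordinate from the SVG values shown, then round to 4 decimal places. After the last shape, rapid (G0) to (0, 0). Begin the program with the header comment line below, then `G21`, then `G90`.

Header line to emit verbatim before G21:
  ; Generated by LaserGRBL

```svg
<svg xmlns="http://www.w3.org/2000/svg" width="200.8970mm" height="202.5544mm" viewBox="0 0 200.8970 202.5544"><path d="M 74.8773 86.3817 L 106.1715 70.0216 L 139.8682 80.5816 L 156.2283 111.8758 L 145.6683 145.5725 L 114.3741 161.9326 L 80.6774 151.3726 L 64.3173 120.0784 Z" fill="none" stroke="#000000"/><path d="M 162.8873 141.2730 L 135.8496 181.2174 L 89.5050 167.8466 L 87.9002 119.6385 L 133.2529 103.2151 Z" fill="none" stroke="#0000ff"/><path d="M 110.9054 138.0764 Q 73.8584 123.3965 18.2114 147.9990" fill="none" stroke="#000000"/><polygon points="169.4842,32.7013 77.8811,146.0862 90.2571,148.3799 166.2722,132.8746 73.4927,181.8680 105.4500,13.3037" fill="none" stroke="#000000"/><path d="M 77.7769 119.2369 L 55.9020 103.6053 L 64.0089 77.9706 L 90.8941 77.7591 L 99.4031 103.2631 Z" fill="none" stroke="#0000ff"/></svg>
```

; Generated by LaserGRBL
G21
G90
G0 X74.8773 Y116.1727
M4 S925
G1 X106.1715 Y132.5328 F1562
G1 X139.8682 Y121.9728
G1 X156.2283 Y90.6786
G1 X145.6683 Y56.9819
G1 X114.3741 Y40.6218
G1 X80.6774 Y51.1818
G1 X64.3173 Y82.4760
G1 X74.8773 Y116.1727
M5
G0 X162.8873 Y61.2814
M4 S540
G1 X135.8496 Y21.3370 F2053
G1 X89.5050 Y34.7078
G1 X87.9002 Y82.9159
G1 X133.2529 Y99.3393
G1 X162.8873 Y61.2814
M5
G0 X110.9054 Y64.4780
M4 S925
G1 X98.0397 Y68.2801 F1562
G1 X84.1407 Y69.8999
G1 X69.2084 Y69.3373
G1 X53.2427 Y66.5924
G1 X36.2437 Y61.6651
G1 X18.2114 Y54.5554
M5
G0 X169.4842 Y169.8531
M4 S925
G1 X77.8811 Y56.4682 F1562
G1 X90.2571 Y54.1745
G1 X166.2722 Y69.6798
G1 X73.4927 Y20.6864
G1 X105.4500 Y189.2507
G1 X169.4842 Y169.8531
M5
G0 X77.7769 Y83.3175
M4 S540
G1 X55.9020 Y98.9491 F2053
G1 X64.0089 Y124.5838
G1 X90.8941 Y124.7953
G1 X99.4031 Y99.2913
G1 X77.7769 Y83.3175
M5
G0 X0.0000 Y0.0000

Since the viewBox matches the mm dimensions, user units are millimetres directly. The only transform is the Y-flip y_m = 202.5544 − y_svg.

Shape 1 is a regular polygon drawn with `<path>`. Its stroke #000000 means cut at S925, F1562. After flipping Y the toolpath is (74.8773,116.1727) → (106.1715,132.5328) → (139.8682,121.9728) → (156.2283,90.6786) → (145.6683,56.9819) → (114.3741,40.6218) → (80.6774,51.1818) → (64.3173,82.4760) → (74.8773,116.1727), returning to the start.

Shape 2 is a regular polygon drawn with `<path>`. Its stroke #0000ff means score at S540, F2053. After flipping Y the toolpath is (162.8873,61.2814) → (135.8496,21.3370) → (89.5050,34.7078) → (87.9002,82.9159) → (133.2529,99.3393) → (162.8873,61.2814), returning to the start.

Shape 3 is a quadratic bezier drawn with `<path>`. Its stroke #000000 means cut at S925, F1562. After flipping Y the toolpath is (110.9054,64.4780) → (98.0397,68.2801) → (84.1407,69.8999) → (69.2084,69.3373) → (53.2427,66.5924) → (36.2437,61.6651) → (18.2114,54.5554).

Shape 4 is a closed polygon drawn with `<polygon>`. Its stroke #000000 means cut at S925, F1562. After flipping Y the toolpath is (169.4842,169.8531) → (77.8811,56.4682) → (90.2571,54.1745) → (166.2722,69.6798) → (73.4927,20.6864) → (105.4500,189.2507) → (169.4842,169.8531), returning to the start.

Shape 5 is a regular polygon drawn with `<path>`. Its stroke #0000ff means score at S540, F2053. After flipping Y the toolpath is (77.7769,83.3175) → (55.9020,98.9491) → (64.0089,124.5838) → (90.8941,124.7953) → (99.4031,99.2913) → (77.7769,83.3175), returning to the start.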